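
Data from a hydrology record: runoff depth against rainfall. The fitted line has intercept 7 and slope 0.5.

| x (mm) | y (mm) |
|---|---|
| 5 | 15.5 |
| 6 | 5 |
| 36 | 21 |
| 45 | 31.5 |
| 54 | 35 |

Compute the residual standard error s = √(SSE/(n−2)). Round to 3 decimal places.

x=5: ŷ = 7 + 0.5·5 = 9.5; r = 15.5 − 9.5 = 6
x=6: ŷ = 7 + 0.5·6 = 10; r = 5 − 10 = -5
x=36: ŷ = 7 + 0.5·36 = 25; r = 21 − 25 = -4
x=45: ŷ = 7 + 0.5·45 = 29.5; r = 31.5 − 29.5 = 2
x=54: ŷ = 7 + 0.5·54 = 34; r = 35 − 34 = 1
SSE = 36 + 25 + 16 + 4 + 1 = 82
s = √(82/3) = √27.3333 ≈ 5.228

s = 5.228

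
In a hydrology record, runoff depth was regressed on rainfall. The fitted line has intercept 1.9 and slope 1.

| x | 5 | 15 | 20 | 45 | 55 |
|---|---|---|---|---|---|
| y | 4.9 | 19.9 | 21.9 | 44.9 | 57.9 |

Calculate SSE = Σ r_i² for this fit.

SSE = 18

x=5: ŷ = 1.9 + 5 = 6.9; r = 4.9 − 6.9 = -2
x=15: ŷ = 1.9 + 15 = 16.9; r = 19.9 − 16.9 = 3
x=20: ŷ = 1.9 + 20 = 21.9; r = 21.9 − 21.9 = 0
x=45: ŷ = 1.9 + 45 = 46.9; r = 44.9 − 46.9 = -2
x=55: ŷ = 1.9 + 55 = 56.9; r = 57.9 − 56.9 = 1
SSE = 4 + 9 + 0 + 4 + 1 = 18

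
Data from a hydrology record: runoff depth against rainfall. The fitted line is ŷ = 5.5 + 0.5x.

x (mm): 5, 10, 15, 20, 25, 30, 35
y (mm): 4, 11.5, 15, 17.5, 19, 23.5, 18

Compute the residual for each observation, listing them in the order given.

-4, 1, 2, 2, 1, 3, -5

x=5: ŷ = 5.5 + 0.5·5 = 8; r = 4 − 8 = -4
x=10: ŷ = 5.5 + 0.5·10 = 10.5; r = 11.5 − 10.5 = 1
x=15: ŷ = 5.5 + 0.5·15 = 13; r = 15 − 13 = 2
x=20: ŷ = 5.5 + 0.5·20 = 15.5; r = 17.5 − 15.5 = 2
x=25: ŷ = 5.5 + 0.5·25 = 18; r = 19 − 18 = 1
x=30: ŷ = 5.5 + 0.5·30 = 20.5; r = 23.5 − 20.5 = 3
x=35: ŷ = 5.5 + 0.5·35 = 23; r = 18 − 23 = -5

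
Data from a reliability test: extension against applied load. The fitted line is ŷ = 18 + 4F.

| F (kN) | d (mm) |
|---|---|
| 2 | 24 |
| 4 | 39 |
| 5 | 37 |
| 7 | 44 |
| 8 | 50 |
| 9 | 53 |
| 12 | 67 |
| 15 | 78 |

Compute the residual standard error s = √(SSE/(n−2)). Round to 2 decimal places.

s = 2.45

F=2: ŷ = 18 + 4·2 = 26; r = 24 − 26 = -2
F=4: ŷ = 18 + 4·4 = 34; r = 39 − 34 = 5
F=5: ŷ = 18 + 4·5 = 38; r = 37 − 38 = -1
F=7: ŷ = 18 + 4·7 = 46; r = 44 − 46 = -2
F=8: ŷ = 18 + 4·8 = 50; r = 50 − 50 = 0
F=9: ŷ = 18 + 4·9 = 54; r = 53 − 54 = -1
F=12: ŷ = 18 + 4·12 = 66; r = 67 − 66 = 1
F=15: ŷ = 18 + 4·15 = 78; r = 78 − 78 = 0
SSE = 4 + 25 + 1 + 4 + 0 + 1 + 1 + 0 = 36
s = √(36/6) = √6 ≈ 2.45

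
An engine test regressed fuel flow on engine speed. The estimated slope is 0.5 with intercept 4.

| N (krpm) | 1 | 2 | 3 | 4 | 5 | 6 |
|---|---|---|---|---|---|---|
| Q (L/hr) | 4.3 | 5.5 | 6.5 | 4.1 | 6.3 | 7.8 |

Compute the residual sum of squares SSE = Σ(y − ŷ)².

SSE = 5.58

N=1: Q̂ = 4 + 0.5·1 = 4.5; e = 4.3 − 4.5 = -0.2
N=2: Q̂ = 4 + 0.5·2 = 5; e = 5.5 − 5 = 0.5
N=3: Q̂ = 4 + 0.5·3 = 5.5; e = 6.5 − 5.5 = 1
N=4: Q̂ = 4 + 0.5·4 = 6; e = 4.1 − 6 = -1.9
N=5: Q̂ = 4 + 0.5·5 = 6.5; e = 6.3 − 6.5 = -0.2
N=6: Q̂ = 4 + 0.5·6 = 7; e = 7.8 − 7 = 0.8
SSE = 0.04 + 0.25 + 1 + 3.61 + 0.04 + 0.64 = 5.58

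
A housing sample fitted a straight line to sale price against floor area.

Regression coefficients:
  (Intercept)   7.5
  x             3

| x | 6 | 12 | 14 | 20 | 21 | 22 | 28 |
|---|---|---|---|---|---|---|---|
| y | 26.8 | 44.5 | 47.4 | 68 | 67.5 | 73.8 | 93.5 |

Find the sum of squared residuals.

SSE = 20.44

x=6: ŷ = 7.5 + 3·6 = 25.5; e = 26.8 − 25.5 = 1.3
x=12: ŷ = 7.5 + 3·12 = 43.5; e = 44.5 − 43.5 = 1
x=14: ŷ = 7.5 + 3·14 = 49.5; e = 47.4 − 49.5 = -2.1
x=20: ŷ = 7.5 + 3·20 = 67.5; e = 68 − 67.5 = 0.5
x=21: ŷ = 7.5 + 3·21 = 70.5; e = 67.5 − 70.5 = -3
x=22: ŷ = 7.5 + 3·22 = 73.5; e = 73.8 − 73.5 = 0.3
x=28: ŷ = 7.5 + 3·28 = 91.5; e = 93.5 − 91.5 = 2
SSE = 1.69 + 1 + 4.41 + 0.25 + 9 + 0.09 + 4 = 20.44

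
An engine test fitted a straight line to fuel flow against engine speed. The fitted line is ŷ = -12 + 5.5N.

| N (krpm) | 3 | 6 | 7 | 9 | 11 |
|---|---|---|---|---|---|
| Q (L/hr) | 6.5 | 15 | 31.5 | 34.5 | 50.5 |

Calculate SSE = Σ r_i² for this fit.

SSE = 78

N=3: ŷ = -12 + 5.5·3 = 4.5; r = 6.5 − 4.5 = 2
N=6: ŷ = -12 + 5.5·6 = 21; r = 15 − 21 = -6
N=7: ŷ = -12 + 5.5·7 = 26.5; r = 31.5 − 26.5 = 5
N=9: ŷ = -12 + 5.5·9 = 37.5; r = 34.5 − 37.5 = -3
N=11: ŷ = -12 + 5.5·11 = 48.5; r = 50.5 − 48.5 = 2
SSE = 4 + 36 + 25 + 9 + 4 = 78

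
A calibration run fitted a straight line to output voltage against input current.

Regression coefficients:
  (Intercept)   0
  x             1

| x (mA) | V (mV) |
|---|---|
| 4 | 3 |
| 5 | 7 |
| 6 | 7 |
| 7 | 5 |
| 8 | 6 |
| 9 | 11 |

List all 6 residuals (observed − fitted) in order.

x=4: ŷ = 4 = 4; e = 3 − 4 = -1
x=5: ŷ = 5 = 5; e = 7 − 5 = 2
x=6: ŷ = 6 = 6; e = 7 − 6 = 1
x=7: ŷ = 7 = 7; e = 5 − 7 = -2
x=8: ŷ = 8 = 8; e = 6 − 8 = -2
x=9: ŷ = 9 = 9; e = 11 − 9 = 2

-1, 2, 1, -2, -2, 2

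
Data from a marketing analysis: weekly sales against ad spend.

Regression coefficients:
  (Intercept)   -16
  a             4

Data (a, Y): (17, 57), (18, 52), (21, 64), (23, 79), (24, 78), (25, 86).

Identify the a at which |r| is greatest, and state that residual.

a = 17, r = 5

a=17: Ŷ = -16 + 4·17 = 52; r = 57 − 52 = 5
a=18: Ŷ = -16 + 4·18 = 56; r = 52 − 56 = -4
a=21: Ŷ = -16 + 4·21 = 68; r = 64 − 68 = -4
a=23: Ŷ = -16 + 4·23 = 76; r = 79 − 76 = 3
a=24: Ŷ = -16 + 4·24 = 80; r = 78 − 80 = -2
a=25: Ŷ = -16 + 4·25 = 84; r = 86 − 84 = 2
Largest |r| is 5 at a = 17, residual 5.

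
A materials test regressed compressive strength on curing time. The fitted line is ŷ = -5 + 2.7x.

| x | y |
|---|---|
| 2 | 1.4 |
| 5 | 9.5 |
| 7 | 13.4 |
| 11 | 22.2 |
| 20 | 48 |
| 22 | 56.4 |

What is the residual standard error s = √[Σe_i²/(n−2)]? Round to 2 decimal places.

s = 1.84

x=2: ŷ = -5 + 2.7·2 = 0.4; e = 1.4 − 0.4 = 1
x=5: ŷ = -5 + 2.7·5 = 8.5; e = 9.5 − 8.5 = 1
x=7: ŷ = -5 + 2.7·7 = 13.9; e = 13.4 − 13.9 = -0.5
x=11: ŷ = -5 + 2.7·11 = 24.7; e = 22.2 − 24.7 = -2.5
x=20: ŷ = -5 + 2.7·20 = 49; e = 48 − 49 = -1
x=22: ŷ = -5 + 2.7·22 = 54.4; e = 56.4 − 54.4 = 2
SSE = 1 + 1 + 0.25 + 6.25 + 1 + 4 = 13.5
s = √(13.5/4) = √3.375 ≈ 1.84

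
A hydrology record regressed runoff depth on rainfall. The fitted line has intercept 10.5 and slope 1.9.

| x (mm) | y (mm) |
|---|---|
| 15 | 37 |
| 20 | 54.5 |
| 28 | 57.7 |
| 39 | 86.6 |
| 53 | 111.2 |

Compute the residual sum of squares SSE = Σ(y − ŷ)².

SSE = 80

x=15: ŷ = 10.5 + 1.9·15 = 39; e = 37 − 39 = -2
x=20: ŷ = 10.5 + 1.9·20 = 48.5; e = 54.5 − 48.5 = 6
x=28: ŷ = 10.5 + 1.9·28 = 63.7; e = 57.7 − 63.7 = -6
x=39: ŷ = 10.5 + 1.9·39 = 84.6; e = 86.6 − 84.6 = 2
x=53: ŷ = 10.5 + 1.9·53 = 111.2; e = 111.2 − 111.2 = 0
SSE = 4 + 36 + 36 + 4 + 0 = 80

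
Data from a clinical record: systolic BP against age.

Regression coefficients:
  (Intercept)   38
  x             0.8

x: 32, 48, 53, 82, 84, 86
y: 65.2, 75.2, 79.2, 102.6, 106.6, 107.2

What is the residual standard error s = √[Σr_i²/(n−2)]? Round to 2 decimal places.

x=32: ŷ = 38 + 0.8·32 = 63.6; r = 65.2 − 63.6 = 1.6
x=48: ŷ = 38 + 0.8·48 = 76.4; r = 75.2 − 76.4 = -1.2
x=53: ŷ = 38 + 0.8·53 = 80.4; r = 79.2 − 80.4 = -1.2
x=82: ŷ = 38 + 0.8·82 = 103.6; r = 102.6 − 103.6 = -1
x=84: ŷ = 38 + 0.8·84 = 105.2; r = 106.6 − 105.2 = 1.4
x=86: ŷ = 38 + 0.8·86 = 106.8; r = 107.2 − 106.8 = 0.4
SSE = 2.56 + 1.44 + 1.44 + 1 + 1.96 + 0.16 = 8.56
s = √(8.56/4) = √2.14 ≈ 1.46

s = 1.46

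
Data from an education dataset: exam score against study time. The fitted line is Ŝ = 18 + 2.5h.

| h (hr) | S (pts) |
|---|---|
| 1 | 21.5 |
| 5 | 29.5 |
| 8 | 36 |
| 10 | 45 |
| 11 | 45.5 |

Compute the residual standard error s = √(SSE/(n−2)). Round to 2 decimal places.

s = 1.83

h=1: Ŝ = 18 + 2.5·1 = 20.5; e = 21.5 − 20.5 = 1
h=5: Ŝ = 18 + 2.5·5 = 30.5; e = 29.5 − 30.5 = -1
h=8: Ŝ = 18 + 2.5·8 = 38; e = 36 − 38 = -2
h=10: Ŝ = 18 + 2.5·10 = 43; e = 45 − 43 = 2
h=11: Ŝ = 18 + 2.5·11 = 45.5; e = 45.5 − 45.5 = 0
SSE = 1 + 1 + 4 + 4 + 0 = 10
s = √(10/3) = √3.33333 ≈ 1.83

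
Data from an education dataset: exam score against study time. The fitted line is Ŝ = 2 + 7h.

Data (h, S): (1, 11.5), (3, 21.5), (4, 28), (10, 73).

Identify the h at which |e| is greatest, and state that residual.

h=1: Ŝ = 2 + 7·1 = 9; e = 11.5 − 9 = 2.5
h=3: Ŝ = 2 + 7·3 = 23; e = 21.5 − 23 = -1.5
h=4: Ŝ = 2 + 7·4 = 30; e = 28 − 30 = -2
h=10: Ŝ = 2 + 7·10 = 72; e = 73 − 72 = 1
Largest |e| is 2.5 at h = 1, residual 2.5.

h = 1, e = 2.5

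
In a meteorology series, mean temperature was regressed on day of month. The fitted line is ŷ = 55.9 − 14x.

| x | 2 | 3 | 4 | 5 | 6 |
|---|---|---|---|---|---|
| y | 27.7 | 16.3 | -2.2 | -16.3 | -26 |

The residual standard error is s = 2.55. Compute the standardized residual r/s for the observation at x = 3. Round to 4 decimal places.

0.9412

ŷ = 55.9 − 14·3 = 13.9
r = 16.3 − 13.9 = 2.4
r/s = 2.4 / 2.55 = 0.9412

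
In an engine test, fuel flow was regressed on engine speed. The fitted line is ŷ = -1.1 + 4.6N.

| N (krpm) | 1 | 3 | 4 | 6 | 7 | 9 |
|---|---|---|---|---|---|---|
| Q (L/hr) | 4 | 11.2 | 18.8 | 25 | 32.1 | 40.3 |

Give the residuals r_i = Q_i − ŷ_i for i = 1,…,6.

0.5, -1.5, 1.5, -1.5, 1, 0

N=1: ŷ = -1.1 + 4.6·1 = 3.5; r = 4 − 3.5 = 0.5
N=3: ŷ = -1.1 + 4.6·3 = 12.7; r = 11.2 − 12.7 = -1.5
N=4: ŷ = -1.1 + 4.6·4 = 17.3; r = 18.8 − 17.3 = 1.5
N=6: ŷ = -1.1 + 4.6·6 = 26.5; r = 25 − 26.5 = -1.5
N=7: ŷ = -1.1 + 4.6·7 = 31.1; r = 32.1 − 31.1 = 1
N=9: ŷ = -1.1 + 4.6·9 = 40.3; r = 40.3 − 40.3 = 0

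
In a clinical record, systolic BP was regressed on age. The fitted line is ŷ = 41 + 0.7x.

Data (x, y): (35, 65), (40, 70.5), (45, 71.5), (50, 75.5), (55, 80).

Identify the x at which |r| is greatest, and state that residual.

x = 40, r = 1.5

x=35: ŷ = 41 + 0.7·35 = 65.5; r = 65 − 65.5 = -0.5
x=40: ŷ = 41 + 0.7·40 = 69; r = 70.5 − 69 = 1.5
x=45: ŷ = 41 + 0.7·45 = 72.5; r = 71.5 − 72.5 = -1
x=50: ŷ = 41 + 0.7·50 = 76; r = 75.5 − 76 = -0.5
x=55: ŷ = 41 + 0.7·55 = 79.5; r = 80 − 79.5 = 0.5
Largest |r| is 1.5 at x = 40, residual 1.5.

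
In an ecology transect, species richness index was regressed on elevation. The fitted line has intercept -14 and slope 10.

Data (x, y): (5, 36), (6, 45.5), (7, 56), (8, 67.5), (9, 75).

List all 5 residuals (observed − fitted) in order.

0, -0.5, 0, 1.5, -1

x=5: ŷ = -14 + 10·5 = 36; r = 36 − 36 = 0
x=6: ŷ = -14 + 10·6 = 46; r = 45.5 − 46 = -0.5
x=7: ŷ = -14 + 10·7 = 56; r = 56 − 56 = 0
x=8: ŷ = -14 + 10·8 = 66; r = 67.5 − 66 = 1.5
x=9: ŷ = -14 + 10·9 = 76; r = 75 − 76 = -1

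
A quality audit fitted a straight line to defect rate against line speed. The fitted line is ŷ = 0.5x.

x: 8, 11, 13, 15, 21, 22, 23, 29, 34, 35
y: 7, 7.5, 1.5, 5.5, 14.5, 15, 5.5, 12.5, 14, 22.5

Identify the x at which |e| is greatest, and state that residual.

x = 23, e = -6

x=8: ŷ = 0.5·8 = 4; e = 7 − 4 = 3
x=11: ŷ = 0.5·11 = 5.5; e = 7.5 − 5.5 = 2
x=13: ŷ = 0.5·13 = 6.5; e = 1.5 − 6.5 = -5
x=15: ŷ = 0.5·15 = 7.5; e = 5.5 − 7.5 = -2
x=21: ŷ = 0.5·21 = 10.5; e = 14.5 − 10.5 = 4
x=22: ŷ = 0.5·22 = 11; e = 15 − 11 = 4
x=23: ŷ = 0.5·23 = 11.5; e = 5.5 − 11.5 = -6
x=29: ŷ = 0.5·29 = 14.5; e = 12.5 − 14.5 = -2
x=34: ŷ = 0.5·34 = 17; e = 14 − 17 = -3
x=35: ŷ = 0.5·35 = 17.5; e = 22.5 − 17.5 = 5
Largest |e| is 6 at x = 23, residual -6.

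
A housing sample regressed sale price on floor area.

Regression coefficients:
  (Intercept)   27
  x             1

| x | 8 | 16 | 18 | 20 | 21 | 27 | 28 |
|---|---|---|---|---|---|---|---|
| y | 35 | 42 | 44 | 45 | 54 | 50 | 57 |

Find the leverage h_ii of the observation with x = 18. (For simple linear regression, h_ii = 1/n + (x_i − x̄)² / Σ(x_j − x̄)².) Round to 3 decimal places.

x̄ = (8 + 16 + 18 + 20 + 21 + 27 + 28)/7 = 19.7143
Σ(x − x̄)² = 137.224 + 13.7959 + 2.93878 + 0.0816327 + 1.65306 + 53.0816 + 68.6531 = 277.429
h = 1/7 + (-1.71429)²/277.429 = 0.142857 + 0.0105929 = 0.153

h = 0.153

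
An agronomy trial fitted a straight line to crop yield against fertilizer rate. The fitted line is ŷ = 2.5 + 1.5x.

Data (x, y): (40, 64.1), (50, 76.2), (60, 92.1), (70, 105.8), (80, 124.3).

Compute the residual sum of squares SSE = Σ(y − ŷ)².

x=40: ŷ = 2.5 + 1.5·40 = 62.5; e = 64.1 − 62.5 = 1.6
x=50: ŷ = 2.5 + 1.5·50 = 77.5; e = 76.2 − 77.5 = -1.3
x=60: ŷ = 2.5 + 1.5·60 = 92.5; e = 92.1 − 92.5 = -0.4
x=70: ŷ = 2.5 + 1.5·70 = 107.5; e = 105.8 − 107.5 = -1.7
x=80: ŷ = 2.5 + 1.5·80 = 122.5; e = 124.3 − 122.5 = 1.8
SSE = 2.56 + 1.69 + 0.16 + 2.89 + 3.24 = 10.54

SSE = 10.54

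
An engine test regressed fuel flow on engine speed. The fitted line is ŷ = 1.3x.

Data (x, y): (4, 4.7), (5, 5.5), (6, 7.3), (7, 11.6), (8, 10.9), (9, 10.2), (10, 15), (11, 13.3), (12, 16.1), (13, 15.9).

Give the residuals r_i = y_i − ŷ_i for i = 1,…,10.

-0.5, -1, -0.5, 2.5, 0.5, -1.5, 2, -1, 0.5, -1

x=4: ŷ = 1.3·4 = 5.2; r = 4.7 − 5.2 = -0.5
x=5: ŷ = 1.3·5 = 6.5; r = 5.5 − 6.5 = -1
x=6: ŷ = 1.3·6 = 7.8; r = 7.3 − 7.8 = -0.5
x=7: ŷ = 1.3·7 = 9.1; r = 11.6 − 9.1 = 2.5
x=8: ŷ = 1.3·8 = 10.4; r = 10.9 − 10.4 = 0.5
x=9: ŷ = 1.3·9 = 11.7; r = 10.2 − 11.7 = -1.5
x=10: ŷ = 1.3·10 = 13; r = 15 − 13 = 2
x=11: ŷ = 1.3·11 = 14.3; r = 13.3 − 14.3 = -1
x=12: ŷ = 1.3·12 = 15.6; r = 16.1 − 15.6 = 0.5
x=13: ŷ = 1.3·13 = 16.9; r = 15.9 − 16.9 = -1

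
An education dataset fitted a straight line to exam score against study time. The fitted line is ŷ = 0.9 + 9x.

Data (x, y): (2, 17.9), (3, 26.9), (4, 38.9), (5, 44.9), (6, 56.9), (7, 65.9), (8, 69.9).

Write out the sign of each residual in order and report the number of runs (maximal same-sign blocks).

x=2: ŷ = 0.9 + 9·2 = 18.9; r = 17.9 − 18.9 = -1
x=3: ŷ = 0.9 + 9·3 = 27.9; r = 26.9 − 27.9 = -1
x=4: ŷ = 0.9 + 9·4 = 36.9; r = 38.9 − 36.9 = 2
x=5: ŷ = 0.9 + 9·5 = 45.9; r = 44.9 − 45.9 = -1
x=6: ŷ = 0.9 + 9·6 = 54.9; r = 56.9 − 54.9 = 2
x=7: ŷ = 0.9 + 9·7 = 63.9; r = 65.9 − 63.9 = 2
x=8: ŷ = 0.9 + 9·8 = 72.9; r = 69.9 − 72.9 = -3
Signs: − − + − + + −
Runs: −×2, +×1, −×1, +×2, −×1 → 5

5 runs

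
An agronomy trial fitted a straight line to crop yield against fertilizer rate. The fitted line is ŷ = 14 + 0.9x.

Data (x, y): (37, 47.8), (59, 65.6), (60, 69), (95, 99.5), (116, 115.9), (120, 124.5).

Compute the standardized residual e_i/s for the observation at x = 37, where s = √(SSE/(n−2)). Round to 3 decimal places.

x=37: ŷ = 14 + 0.9·37 = 47.3; e = 47.8 − 47.3 = 0.5
x=59: ŷ = 14 + 0.9·59 = 67.1; e = 65.6 − 67.1 = -1.5
x=60: ŷ = 14 + 0.9·60 = 68; e = 69 − 68 = 1
x=95: ŷ = 14 + 0.9·95 = 99.5; e = 99.5 − 99.5 = 0
x=116: ŷ = 14 + 0.9·116 = 118.4; e = 115.9 − 118.4 = -2.5
x=120: ŷ = 14 + 0.9·120 = 122; e = 124.5 − 122 = 2.5
SSE = 0.25 + 2.25 + 1 + 0 + 6.25 + 6.25 = 16
s = √(16/4) = 2
e/s = 0.5 / 2 = 0.250

0.250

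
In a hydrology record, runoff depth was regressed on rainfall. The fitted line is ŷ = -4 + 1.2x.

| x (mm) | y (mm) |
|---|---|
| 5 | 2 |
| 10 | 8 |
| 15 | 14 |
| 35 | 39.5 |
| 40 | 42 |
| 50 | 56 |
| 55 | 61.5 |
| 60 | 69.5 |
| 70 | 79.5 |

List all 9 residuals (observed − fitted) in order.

0, 0, 0, 1.5, -2, 0, -0.5, 1.5, -0.5

x=5: ŷ = -4 + 1.2·5 = 2; e = 2 − 2 = 0
x=10: ŷ = -4 + 1.2·10 = 8; e = 8 − 8 = 0
x=15: ŷ = -4 + 1.2·15 = 14; e = 14 − 14 = 0
x=35: ŷ = -4 + 1.2·35 = 38; e = 39.5 − 38 = 1.5
x=40: ŷ = -4 + 1.2·40 = 44; e = 42 − 44 = -2
x=50: ŷ = -4 + 1.2·50 = 56; e = 56 − 56 = 0
x=55: ŷ = -4 + 1.2·55 = 62; e = 61.5 − 62 = -0.5
x=60: ŷ = -4 + 1.2·60 = 68; e = 69.5 − 68 = 1.5
x=70: ŷ = -4 + 1.2·70 = 80; e = 79.5 − 80 = -0.5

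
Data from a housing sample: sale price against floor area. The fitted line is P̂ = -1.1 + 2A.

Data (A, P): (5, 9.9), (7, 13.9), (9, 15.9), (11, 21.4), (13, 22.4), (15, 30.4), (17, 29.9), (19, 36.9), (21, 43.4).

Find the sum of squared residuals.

SSE = 27

A=5: P̂ = -1.1 + 2·5 = 8.9; e = 9.9 − 8.9 = 1
A=7: P̂ = -1.1 + 2·7 = 12.9; e = 13.9 − 12.9 = 1
A=9: P̂ = -1.1 + 2·9 = 16.9; e = 15.9 − 16.9 = -1
A=11: P̂ = -1.1 + 2·11 = 20.9; e = 21.4 − 20.9 = 0.5
A=13: P̂ = -1.1 + 2·13 = 24.9; e = 22.4 − 24.9 = -2.5
A=15: P̂ = -1.1 + 2·15 = 28.9; e = 30.4 − 28.9 = 1.5
A=17: P̂ = -1.1 + 2·17 = 32.9; e = 29.9 − 32.9 = -3
A=19: P̂ = -1.1 + 2·19 = 36.9; e = 36.9 − 36.9 = 0
A=21: P̂ = -1.1 + 2·21 = 40.9; e = 43.4 − 40.9 = 2.5
SSE = 1 + 1 + 1 + 0.25 + 6.25 + 2.25 + 9 + 0 + 6.25 = 27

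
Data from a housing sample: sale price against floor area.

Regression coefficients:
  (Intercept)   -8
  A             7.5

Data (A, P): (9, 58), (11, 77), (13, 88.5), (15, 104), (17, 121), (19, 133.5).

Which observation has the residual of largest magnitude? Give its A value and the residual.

A = 11, r = 2.5

A=9: P̂ = -8 + 7.5·9 = 59.5; r = 58 − 59.5 = -1.5
A=11: P̂ = -8 + 7.5·11 = 74.5; r = 77 − 74.5 = 2.5
A=13: P̂ = -8 + 7.5·13 = 89.5; r = 88.5 − 89.5 = -1
A=15: P̂ = -8 + 7.5·15 = 104.5; r = 104 − 104.5 = -0.5
A=17: P̂ = -8 + 7.5·17 = 119.5; r = 121 − 119.5 = 1.5
A=19: P̂ = -8 + 7.5·19 = 134.5; r = 133.5 − 134.5 = -1
Largest |r| is 2.5 at A = 11, residual 2.5.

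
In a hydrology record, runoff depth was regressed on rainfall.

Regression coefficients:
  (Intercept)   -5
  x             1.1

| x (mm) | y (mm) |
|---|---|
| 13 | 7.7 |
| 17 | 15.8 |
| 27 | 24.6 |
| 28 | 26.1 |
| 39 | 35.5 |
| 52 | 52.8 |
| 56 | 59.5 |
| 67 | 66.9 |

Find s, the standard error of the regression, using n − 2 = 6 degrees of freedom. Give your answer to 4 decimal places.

x=13: ŷ = -5 + 1.1·13 = 9.3; e = 7.7 − 9.3 = -1.6
x=17: ŷ = -5 + 1.1·17 = 13.7; e = 15.8 − 13.7 = 2.1
x=27: ŷ = -5 + 1.1·27 = 24.7; e = 24.6 − 24.7 = -0.1
x=28: ŷ = -5 + 1.1·28 = 25.8; e = 26.1 − 25.8 = 0.3
x=39: ŷ = -5 + 1.1·39 = 37.9; e = 35.5 − 37.9 = -2.4
x=52: ŷ = -5 + 1.1·52 = 52.2; e = 52.8 − 52.2 = 0.6
x=56: ŷ = -5 + 1.1·56 = 56.6; e = 59.5 − 56.6 = 2.9
x=67: ŷ = -5 + 1.1·67 = 68.7; e = 66.9 − 68.7 = -1.8
SSE = 2.56 + 4.41 + 0.01 + 0.09 + 5.76 + 0.36 + 8.41 + 3.24 = 24.84
s = √(24.84/6) = √4.14 ≈ 2.0347

s = 2.0347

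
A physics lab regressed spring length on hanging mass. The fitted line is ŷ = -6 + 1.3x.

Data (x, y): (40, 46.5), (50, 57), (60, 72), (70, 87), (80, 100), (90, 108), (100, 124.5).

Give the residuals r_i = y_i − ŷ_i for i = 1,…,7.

x=40: ŷ = -6 + 1.3·40 = 46; r = 46.5 − 46 = 0.5
x=50: ŷ = -6 + 1.3·50 = 59; r = 57 − 59 = -2
x=60: ŷ = -6 + 1.3·60 = 72; r = 72 − 72 = 0
x=70: ŷ = -6 + 1.3·70 = 85; r = 87 − 85 = 2
x=80: ŷ = -6 + 1.3·80 = 98; r = 100 − 98 = 2
x=90: ŷ = -6 + 1.3·90 = 111; r = 108 − 111 = -3
x=100: ŷ = -6 + 1.3·100 = 124; r = 124.5 − 124 = 0.5

0.5, -2, 0, 2, 2, -3, 0.5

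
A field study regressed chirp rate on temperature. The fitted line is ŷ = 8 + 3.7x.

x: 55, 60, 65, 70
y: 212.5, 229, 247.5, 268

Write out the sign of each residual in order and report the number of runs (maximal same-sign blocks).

x=55: ŷ = 8 + 3.7·55 = 211.5; e = 212.5 − 211.5 = 1
x=60: ŷ = 8 + 3.7·60 = 230; e = 229 − 230 = -1
x=65: ŷ = 8 + 3.7·65 = 248.5; e = 247.5 − 248.5 = -1
x=70: ŷ = 8 + 3.7·70 = 267; e = 268 − 267 = 1
Signs: + − − +
Runs: +×1, −×2, +×1 → 3

3 runs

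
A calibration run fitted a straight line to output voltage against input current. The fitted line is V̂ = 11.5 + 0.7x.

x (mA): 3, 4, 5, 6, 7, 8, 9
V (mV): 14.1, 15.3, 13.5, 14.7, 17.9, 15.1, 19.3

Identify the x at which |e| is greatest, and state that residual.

x=3: V̂ = 11.5 + 0.7·3 = 13.6; e = 14.1 − 13.6 = 0.5
x=4: V̂ = 11.5 + 0.7·4 = 14.3; e = 15.3 − 14.3 = 1
x=5: V̂ = 11.5 + 0.7·5 = 15; e = 13.5 − 15 = -1.5
x=6: V̂ = 11.5 + 0.7·6 = 15.7; e = 14.7 − 15.7 = -1
x=7: V̂ = 11.5 + 0.7·7 = 16.4; e = 17.9 − 16.4 = 1.5
x=8: V̂ = 11.5 + 0.7·8 = 17.1; e = 15.1 − 17.1 = -2
x=9: V̂ = 11.5 + 0.7·9 = 17.8; e = 19.3 − 17.8 = 1.5
Largest |e| is 2 at x = 8, residual -2.

x = 8, e = -2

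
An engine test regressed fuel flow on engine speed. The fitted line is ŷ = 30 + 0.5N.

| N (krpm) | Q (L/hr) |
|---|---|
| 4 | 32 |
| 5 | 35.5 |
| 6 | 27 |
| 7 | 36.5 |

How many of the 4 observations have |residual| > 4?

N=4: ŷ = 30 + 0.5·4 = 32; r = 32 − 32 = 0
N=5: ŷ = 30 + 0.5·5 = 32.5; r = 35.5 − 32.5 = 3
N=6: ŷ = 30 + 0.5·6 = 33; r = 27 − 33 = -6
N=7: ŷ = 30 + 0.5·7 = 33.5; r = 36.5 − 33.5 = 3
|r| > 4: N=6 (|r|=6) → 1

1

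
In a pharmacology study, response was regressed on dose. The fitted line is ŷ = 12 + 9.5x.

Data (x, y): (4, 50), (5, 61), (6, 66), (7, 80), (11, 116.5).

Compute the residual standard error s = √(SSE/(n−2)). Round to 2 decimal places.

s = 2.12

x=4: ŷ = 12 + 9.5·4 = 50; e = 50 − 50 = 0
x=5: ŷ = 12 + 9.5·5 = 59.5; e = 61 − 59.5 = 1.5
x=6: ŷ = 12 + 9.5·6 = 69; e = 66 − 69 = -3
x=7: ŷ = 12 + 9.5·7 = 78.5; e = 80 − 78.5 = 1.5
x=11: ŷ = 12 + 9.5·11 = 116.5; e = 116.5 − 116.5 = 0
SSE = 0 + 2.25 + 9 + 2.25 + 0 = 13.5
s = √(13.5/3) = √4.5 ≈ 2.12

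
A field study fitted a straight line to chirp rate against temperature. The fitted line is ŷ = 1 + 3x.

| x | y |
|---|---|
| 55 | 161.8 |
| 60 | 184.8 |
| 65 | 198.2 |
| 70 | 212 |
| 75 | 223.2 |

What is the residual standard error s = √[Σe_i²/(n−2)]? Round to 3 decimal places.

x=55: ŷ = 1 + 3·55 = 166; e = 161.8 − 166 = -4.2
x=60: ŷ = 1 + 3·60 = 181; e = 184.8 − 181 = 3.8
x=65: ŷ = 1 + 3·65 = 196; e = 198.2 − 196 = 2.2
x=70: ŷ = 1 + 3·70 = 211; e = 212 − 211 = 1
x=75: ŷ = 1 + 3·75 = 226; e = 223.2 − 226 = -2.8
SSE = 17.64 + 14.44 + 4.84 + 1 + 7.84 = 45.76
s = √(45.76/3) = √15.2533 ≈ 3.906

s = 3.906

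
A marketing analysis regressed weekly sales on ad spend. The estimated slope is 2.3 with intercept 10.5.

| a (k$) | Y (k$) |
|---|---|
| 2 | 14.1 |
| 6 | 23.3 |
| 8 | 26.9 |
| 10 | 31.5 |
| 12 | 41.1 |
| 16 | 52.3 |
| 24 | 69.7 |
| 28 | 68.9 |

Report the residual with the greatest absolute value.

a=2: ŷ = 10.5 + 2.3·2 = 15.1; r = 14.1 − 15.1 = -1
a=6: ŷ = 10.5 + 2.3·6 = 24.3; r = 23.3 − 24.3 = -1
a=8: ŷ = 10.5 + 2.3·8 = 28.9; r = 26.9 − 28.9 = -2
a=10: ŷ = 10.5 + 2.3·10 = 33.5; r = 31.5 − 33.5 = -2
a=12: ŷ = 10.5 + 2.3·12 = 38.1; r = 41.1 − 38.1 = 3
a=16: ŷ = 10.5 + 2.3·16 = 47.3; r = 52.3 − 47.3 = 5
a=24: ŷ = 10.5 + 2.3·24 = 65.7; r = 69.7 − 65.7 = 4
a=28: ŷ = 10.5 + 2.3·28 = 74.9; r = 68.9 − 74.9 = -6
Largest |r| is 6 at a = 28, residual -6.

r = -6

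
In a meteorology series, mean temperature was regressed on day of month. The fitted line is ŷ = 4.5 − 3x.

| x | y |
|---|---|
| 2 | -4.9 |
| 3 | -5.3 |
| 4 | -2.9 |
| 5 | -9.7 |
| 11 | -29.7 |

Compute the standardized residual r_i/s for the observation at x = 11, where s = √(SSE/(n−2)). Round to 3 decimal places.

x=2: ŷ = 4.5 − 3·2 = -1.5; r = -4.9 − (-1.5) = -3.4
x=3: ŷ = 4.5 − 3·3 = -4.5; r = -5.3 − (-4.5) = -0.8
x=4: ŷ = 4.5 − 3·4 = -7.5; r = -2.9 − (-7.5) = 4.6
x=5: ŷ = 4.5 − 3·5 = -10.5; r = -9.7 − (-10.5) = 0.8
x=11: ŷ = 4.5 − 3·11 = -28.5; r = -29.7 − (-28.5) = -1.2
SSE = 11.56 + 0.64 + 21.16 + 0.64 + 1.44 = 35.44
s = √(35.44/3) = 3.43705
r/s = -1.2 / 3.43705 = -0.349

-0.349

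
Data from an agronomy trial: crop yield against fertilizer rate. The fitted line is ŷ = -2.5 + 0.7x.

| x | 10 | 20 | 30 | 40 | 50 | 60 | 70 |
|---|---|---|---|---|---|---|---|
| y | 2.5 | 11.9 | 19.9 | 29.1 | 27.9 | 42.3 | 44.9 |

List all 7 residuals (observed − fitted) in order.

-2, 0.4, 1.4, 3.6, -4.6, 2.8, -1.6

x=10: ŷ = -2.5 + 0.7·10 = 4.5; e = 2.5 − 4.5 = -2
x=20: ŷ = -2.5 + 0.7·20 = 11.5; e = 11.9 − 11.5 = 0.4
x=30: ŷ = -2.5 + 0.7·30 = 18.5; e = 19.9 − 18.5 = 1.4
x=40: ŷ = -2.5 + 0.7·40 = 25.5; e = 29.1 − 25.5 = 3.6
x=50: ŷ = -2.5 + 0.7·50 = 32.5; e = 27.9 − 32.5 = -4.6
x=60: ŷ = -2.5 + 0.7·60 = 39.5; e = 42.3 − 39.5 = 2.8
x=70: ŷ = -2.5 + 0.7·70 = 46.5; e = 44.9 − 46.5 = -1.6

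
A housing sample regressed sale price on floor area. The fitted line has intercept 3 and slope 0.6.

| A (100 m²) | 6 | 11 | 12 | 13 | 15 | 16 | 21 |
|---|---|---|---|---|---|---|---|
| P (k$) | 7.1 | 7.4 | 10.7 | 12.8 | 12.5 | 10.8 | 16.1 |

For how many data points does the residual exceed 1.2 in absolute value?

A=6: ŷ = 3 + 0.6·6 = 6.6; e = 7.1 − 6.6 = 0.5
A=11: ŷ = 3 + 0.6·11 = 9.6; e = 7.4 − 9.6 = -2.2
A=12: ŷ = 3 + 0.6·12 = 10.2; e = 10.7 − 10.2 = 0.5
A=13: ŷ = 3 + 0.6·13 = 10.8; e = 12.8 − 10.8 = 2
A=15: ŷ = 3 + 0.6·15 = 12; e = 12.5 − 12 = 0.5
A=16: ŷ = 3 + 0.6·16 = 12.6; e = 10.8 − 12.6 = -1.8
A=21: ŷ = 3 + 0.6·21 = 15.6; e = 16.1 − 15.6 = 0.5
|e| > 1.2: A=11 (|e|=2.2), A=13 (|e|=2), A=16 (|e|=1.8) → 3

3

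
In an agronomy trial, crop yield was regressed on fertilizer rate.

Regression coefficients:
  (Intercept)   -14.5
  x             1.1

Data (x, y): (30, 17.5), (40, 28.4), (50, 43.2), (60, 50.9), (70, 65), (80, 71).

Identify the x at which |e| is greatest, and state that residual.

x=30: ŷ = -14.5 + 1.1·30 = 18.5; e = 17.5 − 18.5 = -1
x=40: ŷ = -14.5 + 1.1·40 = 29.5; e = 28.4 − 29.5 = -1.1
x=50: ŷ = -14.5 + 1.1·50 = 40.5; e = 43.2 − 40.5 = 2.7
x=60: ŷ = -14.5 + 1.1·60 = 51.5; e = 50.9 − 51.5 = -0.6
x=70: ŷ = -14.5 + 1.1·70 = 62.5; e = 65 − 62.5 = 2.5
x=80: ŷ = -14.5 + 1.1·80 = 73.5; e = 71 − 73.5 = -2.5
Largest |e| is 2.7 at x = 50, residual 2.7.

x = 50, e = 2.7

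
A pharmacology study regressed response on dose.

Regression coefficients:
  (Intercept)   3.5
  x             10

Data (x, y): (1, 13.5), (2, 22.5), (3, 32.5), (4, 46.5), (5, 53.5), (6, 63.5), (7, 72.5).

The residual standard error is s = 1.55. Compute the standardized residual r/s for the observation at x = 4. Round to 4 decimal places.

1.9355

ŷ = 3.5 + 10·4 = 43.5
r = 46.5 − 43.5 = 3
r/s = 3 / 1.55 = 1.9355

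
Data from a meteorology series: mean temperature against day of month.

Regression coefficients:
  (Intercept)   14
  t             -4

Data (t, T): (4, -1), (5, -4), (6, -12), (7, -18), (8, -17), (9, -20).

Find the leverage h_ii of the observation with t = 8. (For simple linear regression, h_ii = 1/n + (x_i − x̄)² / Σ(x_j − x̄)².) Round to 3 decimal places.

t̄ = (4 + 5 + 6 + 7 + 8 + 9)/6 = 6.5
Σ(t − t̄)² = 6.25 + 2.25 + 0.25 + 0.25 + 2.25 + 6.25 = 17.5
h = 1/6 + (1.5)²/17.5 = 0.166667 + 0.128571 = 0.295

h = 0.295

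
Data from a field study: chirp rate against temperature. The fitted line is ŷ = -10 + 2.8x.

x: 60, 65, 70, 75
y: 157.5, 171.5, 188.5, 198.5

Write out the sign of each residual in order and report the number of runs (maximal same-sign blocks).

3 runs

x=60: ŷ = -10 + 2.8·60 = 158; e = 157.5 − 158 = -0.5
x=65: ŷ = -10 + 2.8·65 = 172; e = 171.5 − 172 = -0.5
x=70: ŷ = -10 + 2.8·70 = 186; e = 188.5 − 186 = 2.5
x=75: ŷ = -10 + 2.8·75 = 200; e = 198.5 − 200 = -1.5
Signs: − − + −
Runs: −×2, +×1, −×1 → 3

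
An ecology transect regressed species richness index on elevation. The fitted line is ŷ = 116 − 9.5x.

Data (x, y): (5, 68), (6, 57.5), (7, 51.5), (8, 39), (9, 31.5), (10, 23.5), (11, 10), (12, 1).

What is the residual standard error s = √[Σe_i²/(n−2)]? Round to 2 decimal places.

x=5: ŷ = 116 − 9.5·5 = 68.5; e = 68 − 68.5 = -0.5
x=6: ŷ = 116 − 9.5·6 = 59; e = 57.5 − 59 = -1.5
x=7: ŷ = 116 − 9.5·7 = 49.5; e = 51.5 − 49.5 = 2
x=8: ŷ = 116 − 9.5·8 = 40; e = 39 − 40 = -1
x=9: ŷ = 116 − 9.5·9 = 30.5; e = 31.5 − 30.5 = 1
x=10: ŷ = 116 − 9.5·10 = 21; e = 23.5 − 21 = 2.5
x=11: ŷ = 116 − 9.5·11 = 11.5; e = 10 − 11.5 = -1.5
x=12: ŷ = 116 − 9.5·12 = 2; e = 1 − 2 = -1
SSE = 0.25 + 2.25 + 4 + 1 + 1 + 6.25 + 2.25 + 1 = 18
s = √(18/6) = √3 ≈ 1.73

s = 1.73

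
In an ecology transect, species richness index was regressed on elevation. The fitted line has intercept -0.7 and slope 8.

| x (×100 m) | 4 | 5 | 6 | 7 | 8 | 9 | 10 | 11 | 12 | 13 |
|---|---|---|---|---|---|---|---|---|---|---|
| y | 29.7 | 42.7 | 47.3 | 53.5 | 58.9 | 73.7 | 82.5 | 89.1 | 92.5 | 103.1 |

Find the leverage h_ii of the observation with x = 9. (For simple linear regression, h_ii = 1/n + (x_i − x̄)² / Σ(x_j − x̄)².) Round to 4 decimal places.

x̄ = (4 + 5 + 6 + 7 + 8 + 9 + 10 + 11 + 12 + 13)/10 = 8.5
Σ(x − x̄)² = 20.25 + 12.25 + 6.25 + 2.25 + 0.25 + 0.25 + 2.25 + 6.25 + 12.25 + 20.25 = 82.5
h = 1/10 + (0.5)²/82.5 = 0.1 + 0.0030303 = 0.1030

h = 0.1030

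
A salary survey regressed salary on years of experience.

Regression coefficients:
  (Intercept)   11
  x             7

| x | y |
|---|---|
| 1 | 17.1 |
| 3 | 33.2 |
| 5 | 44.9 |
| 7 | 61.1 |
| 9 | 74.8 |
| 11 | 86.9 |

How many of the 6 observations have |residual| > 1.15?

x=1: ŷ = 11 + 7·1 = 18; r = 17.1 − 18 = -0.9
x=3: ŷ = 11 + 7·3 = 32; r = 33.2 − 32 = 1.2
x=5: ŷ = 11 + 7·5 = 46; r = 44.9 − 46 = -1.1
x=7: ŷ = 11 + 7·7 = 60; r = 61.1 − 60 = 1.1
x=9: ŷ = 11 + 7·9 = 74; r = 74.8 − 74 = 0.8
x=11: ŷ = 11 + 7·11 = 88; r = 86.9 − 88 = -1.1
|r| > 1.15: x=3 (|r|=1.2) → 1

1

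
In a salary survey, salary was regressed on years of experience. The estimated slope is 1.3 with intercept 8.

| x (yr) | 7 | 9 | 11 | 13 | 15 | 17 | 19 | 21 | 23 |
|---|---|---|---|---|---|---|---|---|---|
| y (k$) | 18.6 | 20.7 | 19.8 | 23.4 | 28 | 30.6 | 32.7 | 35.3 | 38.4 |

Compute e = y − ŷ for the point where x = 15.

ŷ = 8 + 1.3·15 = 27.5
e = 28 − 27.5 = 0.5

e = 0.5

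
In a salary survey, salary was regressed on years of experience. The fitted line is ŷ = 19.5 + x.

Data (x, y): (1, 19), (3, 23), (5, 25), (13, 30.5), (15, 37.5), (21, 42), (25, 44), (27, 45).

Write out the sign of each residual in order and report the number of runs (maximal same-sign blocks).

x=1: ŷ = 19.5 + 1 = 20.5; r = 19 − 20.5 = -1.5
x=3: ŷ = 19.5 + 3 = 22.5; r = 23 − 22.5 = 0.5
x=5: ŷ = 19.5 + 5 = 24.5; r = 25 − 24.5 = 0.5
x=13: ŷ = 19.5 + 13 = 32.5; r = 30.5 − 32.5 = -2
x=15: ŷ = 19.5 + 15 = 34.5; r = 37.5 − 34.5 = 3
x=21: ŷ = 19.5 + 21 = 40.5; r = 42 − 40.5 = 1.5
x=25: ŷ = 19.5 + 25 = 44.5; r = 44 − 44.5 = -0.5
x=27: ŷ = 19.5 + 27 = 46.5; r = 45 − 46.5 = -1.5
Signs: − + + − + + − −
Runs: −×1, +×2, −×1, +×2, −×2 → 5

5 runs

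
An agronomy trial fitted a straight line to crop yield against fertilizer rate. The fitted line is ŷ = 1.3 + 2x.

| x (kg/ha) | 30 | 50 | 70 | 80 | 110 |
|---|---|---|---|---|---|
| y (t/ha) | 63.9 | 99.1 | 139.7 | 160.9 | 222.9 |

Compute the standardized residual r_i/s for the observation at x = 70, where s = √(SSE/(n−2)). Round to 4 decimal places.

x=30: ŷ = 1.3 + 2·30 = 61.3; r = 63.9 − 61.3 = 2.6
x=50: ŷ = 1.3 + 2·50 = 101.3; r = 99.1 − 101.3 = -2.2
x=70: ŷ = 1.3 + 2·70 = 141.3; r = 139.7 − 141.3 = -1.6
x=80: ŷ = 1.3 + 2·80 = 161.3; r = 160.9 − 161.3 = -0.4
x=110: ŷ = 1.3 + 2·110 = 221.3; r = 222.9 − 221.3 = 1.6
SSE = 6.76 + 4.84 + 2.56 + 0.16 + 2.56 = 16.88
s = √(16.88/3) = 2.37206
r/s = -1.6 / 2.37206 = -0.6745

-0.6745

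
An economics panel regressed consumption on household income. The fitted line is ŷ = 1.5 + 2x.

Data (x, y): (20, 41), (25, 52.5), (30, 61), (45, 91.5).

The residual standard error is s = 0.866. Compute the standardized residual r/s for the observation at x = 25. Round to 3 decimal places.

1.155

ŷ = 1.5 + 2·25 = 51.5
r = 52.5 − 51.5 = 1
r/s = 1 / 0.866 = 1.155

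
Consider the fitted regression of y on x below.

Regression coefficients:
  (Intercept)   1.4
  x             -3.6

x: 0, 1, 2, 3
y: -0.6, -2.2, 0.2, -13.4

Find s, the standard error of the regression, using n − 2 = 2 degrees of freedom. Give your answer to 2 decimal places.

x=0: ŷ = 1.4 − 3.6·0 = 1.4; e = -0.6 − 1.4 = -2
x=1: ŷ = 1.4 − 3.6·1 = -2.2; e = -2.2 − (-2.2) = 0
x=2: ŷ = 1.4 − 3.6·2 = -5.8; e = 0.2 − (-5.8) = 6
x=3: ŷ = 1.4 − 3.6·3 = -9.4; e = -13.4 − (-9.4) = -4
SSE = 4 + 0 + 36 + 16 = 56
s = √(56/2) = √28 ≈ 5.29

s = 5.29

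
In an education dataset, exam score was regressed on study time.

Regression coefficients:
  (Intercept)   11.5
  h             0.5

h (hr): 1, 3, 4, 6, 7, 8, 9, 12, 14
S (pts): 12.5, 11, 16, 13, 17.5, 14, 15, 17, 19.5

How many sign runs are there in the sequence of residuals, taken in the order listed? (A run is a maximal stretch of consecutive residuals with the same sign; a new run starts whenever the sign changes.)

7 runs

h=1: ŷ = 11.5 + 0.5·1 = 12; e = 12.5 − 12 = 0.5
h=3: ŷ = 11.5 + 0.5·3 = 13; e = 11 − 13 = -2
h=4: ŷ = 11.5 + 0.5·4 = 13.5; e = 16 − 13.5 = 2.5
h=6: ŷ = 11.5 + 0.5·6 = 14.5; e = 13 − 14.5 = -1.5
h=7: ŷ = 11.5 + 0.5·7 = 15; e = 17.5 − 15 = 2.5
h=8: ŷ = 11.5 + 0.5·8 = 15.5; e = 14 − 15.5 = -1.5
h=9: ŷ = 11.5 + 0.5·9 = 16; e = 15 − 16 = -1
h=12: ŷ = 11.5 + 0.5·12 = 17.5; e = 17 − 17.5 = -0.5
h=14: ŷ = 11.5 + 0.5·14 = 18.5; e = 19.5 − 18.5 = 1
Signs: + − + − + − − − +
Runs: +×1, −×1, +×1, −×1, +×1, −×3, +×1 → 7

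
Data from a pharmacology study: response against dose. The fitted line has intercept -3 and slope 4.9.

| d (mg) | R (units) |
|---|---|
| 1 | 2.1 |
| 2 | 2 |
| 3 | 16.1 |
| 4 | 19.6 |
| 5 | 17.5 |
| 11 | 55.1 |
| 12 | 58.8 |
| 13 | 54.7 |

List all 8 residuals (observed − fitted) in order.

d=1: R̂ = -3 + 4.9·1 = 1.9; e = 2.1 − 1.9 = 0.2
d=2: R̂ = -3 + 4.9·2 = 6.8; e = 2 − 6.8 = -4.8
d=3: R̂ = -3 + 4.9·3 = 11.7; e = 16.1 − 11.7 = 4.4
d=4: R̂ = -3 + 4.9·4 = 16.6; e = 19.6 − 16.6 = 3
d=5: R̂ = -3 + 4.9·5 = 21.5; e = 17.5 − 21.5 = -4
d=11: R̂ = -3 + 4.9·11 = 50.9; e = 55.1 − 50.9 = 4.2
d=12: R̂ = -3 + 4.9·12 = 55.8; e = 58.8 − 55.8 = 3
d=13: R̂ = -3 + 4.9·13 = 60.7; e = 54.7 − 60.7 = -6

0.2, -4.8, 4.4, 3, -4, 4.2, 3, -6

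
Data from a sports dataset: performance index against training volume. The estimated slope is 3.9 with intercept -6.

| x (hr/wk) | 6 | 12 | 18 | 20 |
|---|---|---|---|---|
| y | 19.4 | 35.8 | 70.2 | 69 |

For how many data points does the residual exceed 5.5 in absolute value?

1

x=6: ŷ = -6 + 3.9·6 = 17.4; e = 19.4 − 17.4 = 2
x=12: ŷ = -6 + 3.9·12 = 40.8; e = 35.8 − 40.8 = -5
x=18: ŷ = -6 + 3.9·18 = 64.2; e = 70.2 − 64.2 = 6
x=20: ŷ = -6 + 3.9·20 = 72; e = 69 − 72 = -3
|e| > 5.5: x=18 (|e|=6) → 1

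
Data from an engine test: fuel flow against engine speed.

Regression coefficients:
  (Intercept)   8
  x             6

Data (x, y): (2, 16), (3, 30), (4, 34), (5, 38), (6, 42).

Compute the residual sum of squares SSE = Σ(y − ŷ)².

SSE = 40

x=2: ŷ = 8 + 6·2 = 20; e = 16 − 20 = -4
x=3: ŷ = 8 + 6·3 = 26; e = 30 − 26 = 4
x=4: ŷ = 8 + 6·4 = 32; e = 34 − 32 = 2
x=5: ŷ = 8 + 6·5 = 38; e = 38 − 38 = 0
x=6: ŷ = 8 + 6·6 = 44; e = 42 − 44 = -2
SSE = 16 + 16 + 4 + 0 + 4 = 40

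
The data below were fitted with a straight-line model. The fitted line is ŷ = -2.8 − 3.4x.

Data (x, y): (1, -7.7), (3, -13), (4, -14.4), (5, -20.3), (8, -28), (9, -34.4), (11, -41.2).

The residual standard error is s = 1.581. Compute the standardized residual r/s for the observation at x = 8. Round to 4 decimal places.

1.2650

ŷ = -2.8 − 3.4·8 = -30
r = -28 − (-30) = 2
r/s = 2 / 1.581 = 1.2650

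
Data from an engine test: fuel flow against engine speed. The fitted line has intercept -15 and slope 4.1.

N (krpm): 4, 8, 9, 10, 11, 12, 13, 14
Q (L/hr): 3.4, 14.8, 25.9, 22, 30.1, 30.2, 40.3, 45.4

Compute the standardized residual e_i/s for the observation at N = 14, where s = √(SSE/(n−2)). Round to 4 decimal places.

N=4: Q̂ = -15 + 4.1·4 = 1.4; e = 3.4 − 1.4 = 2
N=8: Q̂ = -15 + 4.1·8 = 17.8; e = 14.8 − 17.8 = -3
N=9: Q̂ = -15 + 4.1·9 = 21.9; e = 25.9 − 21.9 = 4
N=10: Q̂ = -15 + 4.1·10 = 26; e = 22 − 26 = -4
N=11: Q̂ = -15 + 4.1·11 = 30.1; e = 30.1 − 30.1 = 0
N=12: Q̂ = -15 + 4.1·12 = 34.2; e = 30.2 − 34.2 = -4
N=13: Q̂ = -15 + 4.1·13 = 38.3; e = 40.3 − 38.3 = 2
N=14: Q̂ = -15 + 4.1·14 = 42.4; e = 45.4 − 42.4 = 3
SSE = 4 + 9 + 16 + 16 + 0 + 16 + 4 + 9 = 74
s = √(74/6) = 3.51188
e/s = 3 / 3.51188 = 0.8542

0.8542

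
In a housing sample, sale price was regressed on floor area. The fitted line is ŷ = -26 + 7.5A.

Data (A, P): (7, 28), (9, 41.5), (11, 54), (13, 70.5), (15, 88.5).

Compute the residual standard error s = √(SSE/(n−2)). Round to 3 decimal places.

A=7: ŷ = -26 + 7.5·7 = 26.5; e = 28 − 26.5 = 1.5
A=9: ŷ = -26 + 7.5·9 = 41.5; e = 41.5 − 41.5 = 0
A=11: ŷ = -26 + 7.5·11 = 56.5; e = 54 − 56.5 = -2.5
A=13: ŷ = -26 + 7.5·13 = 71.5; e = 70.5 − 71.5 = -1
A=15: ŷ = -26 + 7.5·15 = 86.5; e = 88.5 − 86.5 = 2
SSE = 2.25 + 0 + 6.25 + 1 + 4 = 13.5
s = √(13.5/3) = √4.5 ≈ 2.121

s = 2.121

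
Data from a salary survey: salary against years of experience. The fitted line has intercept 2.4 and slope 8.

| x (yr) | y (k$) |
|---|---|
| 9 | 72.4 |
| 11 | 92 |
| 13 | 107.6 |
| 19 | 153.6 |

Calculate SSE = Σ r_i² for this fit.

SSE = 8.64

x=9: ŷ = 2.4 + 8·9 = 74.4; r = 72.4 − 74.4 = -2
x=11: ŷ = 2.4 + 8·11 = 90.4; r = 92 − 90.4 = 1.6
x=13: ŷ = 2.4 + 8·13 = 106.4; r = 107.6 − 106.4 = 1.2
x=19: ŷ = 2.4 + 8·19 = 154.4; r = 153.6 − 154.4 = -0.8
SSE = 4 + 2.56 + 1.44 + 0.64 = 8.64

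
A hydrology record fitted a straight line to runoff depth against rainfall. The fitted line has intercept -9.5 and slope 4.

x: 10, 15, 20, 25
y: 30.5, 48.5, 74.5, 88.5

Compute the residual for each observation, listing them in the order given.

x=10: ŷ = -9.5 + 4·10 = 30.5; e = 30.5 − 30.5 = 0
x=15: ŷ = -9.5 + 4·15 = 50.5; e = 48.5 − 50.5 = -2
x=20: ŷ = -9.5 + 4·20 = 70.5; e = 74.5 − 70.5 = 4
x=25: ŷ = -9.5 + 4·25 = 90.5; e = 88.5 − 90.5 = -2

0, -2, 4, -2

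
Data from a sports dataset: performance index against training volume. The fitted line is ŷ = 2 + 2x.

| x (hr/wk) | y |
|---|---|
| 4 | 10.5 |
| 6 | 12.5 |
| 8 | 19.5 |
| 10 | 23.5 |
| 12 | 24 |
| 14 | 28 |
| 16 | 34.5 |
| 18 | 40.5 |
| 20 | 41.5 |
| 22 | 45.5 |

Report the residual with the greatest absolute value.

x=4: ŷ = 2 + 2·4 = 10; e = 10.5 − 10 = 0.5
x=6: ŷ = 2 + 2·6 = 14; e = 12.5 − 14 = -1.5
x=8: ŷ = 2 + 2·8 = 18; e = 19.5 − 18 = 1.5
x=10: ŷ = 2 + 2·10 = 22; e = 23.5 − 22 = 1.5
x=12: ŷ = 2 + 2·12 = 26; e = 24 − 26 = -2
x=14: ŷ = 2 + 2·14 = 30; e = 28 − 30 = -2
x=16: ŷ = 2 + 2·16 = 34; e = 34.5 − 34 = 0.5
x=18: ŷ = 2 + 2·18 = 38; e = 40.5 − 38 = 2.5
x=20: ŷ = 2 + 2·20 = 42; e = 41.5 − 42 = -0.5
x=22: ŷ = 2 + 2·22 = 46; e = 45.5 − 46 = -0.5
Largest |e| is 2.5 at x = 18, residual 2.5.

e = 2.5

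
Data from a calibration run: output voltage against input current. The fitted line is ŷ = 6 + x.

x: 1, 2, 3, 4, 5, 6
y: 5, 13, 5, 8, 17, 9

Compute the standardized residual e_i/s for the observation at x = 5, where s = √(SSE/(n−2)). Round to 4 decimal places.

x=1: ŷ = 6 + 1 = 7; e = 5 − 7 = -2
x=2: ŷ = 6 + 2 = 8; e = 13 − 8 = 5
x=3: ŷ = 6 + 3 = 9; e = 5 − 9 = -4
x=4: ŷ = 6 + 4 = 10; e = 8 − 10 = -2
x=5: ŷ = 6 + 5 = 11; e = 17 − 11 = 6
x=6: ŷ = 6 + 6 = 12; e = 9 − 12 = -3
SSE = 4 + 25 + 16 + 4 + 36 + 9 = 94
s = √(94/4) = 4.84768
e/s = 6 / 4.84768 = 1.2377

1.2377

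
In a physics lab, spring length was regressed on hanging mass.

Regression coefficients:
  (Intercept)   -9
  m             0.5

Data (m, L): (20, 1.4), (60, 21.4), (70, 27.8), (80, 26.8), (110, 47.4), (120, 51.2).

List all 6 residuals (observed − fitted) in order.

m=20: ŷ = -9 + 0.5·20 = 1; r = 1.4 − 1 = 0.4
m=60: ŷ = -9 + 0.5·60 = 21; r = 21.4 − 21 = 0.4
m=70: ŷ = -9 + 0.5·70 = 26; r = 27.8 − 26 = 1.8
m=80: ŷ = -9 + 0.5·80 = 31; r = 26.8 − 31 = -4.2
m=110: ŷ = -9 + 0.5·110 = 46; r = 47.4 − 46 = 1.4
m=120: ŷ = -9 + 0.5·120 = 51; r = 51.2 − 51 = 0.2

0.4, 0.4, 1.8, -4.2, 1.4, 0.2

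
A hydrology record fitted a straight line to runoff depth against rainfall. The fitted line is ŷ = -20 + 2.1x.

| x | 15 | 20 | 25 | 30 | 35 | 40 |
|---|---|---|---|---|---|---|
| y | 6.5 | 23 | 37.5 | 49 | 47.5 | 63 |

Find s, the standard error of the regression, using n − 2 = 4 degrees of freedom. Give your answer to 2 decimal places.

s = 5.57

x=15: ŷ = -20 + 2.1·15 = 11.5; e = 6.5 − 11.5 = -5
x=20: ŷ = -20 + 2.1·20 = 22; e = 23 − 22 = 1
x=25: ŷ = -20 + 2.1·25 = 32.5; e = 37.5 − 32.5 = 5
x=30: ŷ = -20 + 2.1·30 = 43; e = 49 − 43 = 6
x=35: ŷ = -20 + 2.1·35 = 53.5; e = 47.5 − 53.5 = -6
x=40: ŷ = -20 + 2.1·40 = 64; e = 63 − 64 = -1
SSE = 25 + 1 + 25 + 36 + 36 + 1 = 124
s = √(124/4) = √31 ≈ 5.57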